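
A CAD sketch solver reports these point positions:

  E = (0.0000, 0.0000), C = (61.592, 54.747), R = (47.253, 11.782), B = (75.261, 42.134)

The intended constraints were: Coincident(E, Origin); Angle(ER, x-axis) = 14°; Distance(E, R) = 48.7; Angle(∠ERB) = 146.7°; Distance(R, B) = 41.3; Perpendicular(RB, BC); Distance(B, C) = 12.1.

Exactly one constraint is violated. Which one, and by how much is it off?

Distance(B, C) = 12.1 — off by 6.50.

E = (0.00, 0.00) ✓; ER at 14.00° ✓; |ER| = 48.70 ✓; ∠ERB = 146.7° ✓; |RB| = 41.30 ✓; ∠(RB, BC) = 90.00° ✓; |BC| = 18.60 ✗.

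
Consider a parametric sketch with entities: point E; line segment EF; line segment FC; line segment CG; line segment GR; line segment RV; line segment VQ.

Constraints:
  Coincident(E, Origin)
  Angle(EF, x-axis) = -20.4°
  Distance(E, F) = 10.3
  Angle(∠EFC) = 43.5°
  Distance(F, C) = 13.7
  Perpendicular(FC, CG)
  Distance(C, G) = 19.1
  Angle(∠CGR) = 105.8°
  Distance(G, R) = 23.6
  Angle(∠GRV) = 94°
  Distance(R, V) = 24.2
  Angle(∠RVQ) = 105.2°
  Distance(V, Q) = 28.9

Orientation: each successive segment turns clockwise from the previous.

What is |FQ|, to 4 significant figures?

15.26

E is at the origin; EF runs at -20.4° with length 10.3, so F = (9.654, -3.590). ∠EFC = 43.5° gives FC at -156.9° from the x-axis; with |FC| = 13.7, C = (-2.948, -8.965). FC is perpendicular to CG, so CG runs at 113.1°; with |CG| = 19.1, G = (-10.44, 8.603). ∠CGR = 105.8° gives GR at 38.90° from the x-axis; with |GR| = 23.6, R = (7.925, 23.42). ∠GRV = 94.0° gives RV at -47.10° from the x-axis; with |RV| = 24.2, V = (24.40, 5.696). ∠RVQ = 105.2° gives VQ at -121.9° from the x-axis; with |VQ| = 28.9, Q = (9.127, -18.84). Then |FQ| = |Q − F| = 15.26.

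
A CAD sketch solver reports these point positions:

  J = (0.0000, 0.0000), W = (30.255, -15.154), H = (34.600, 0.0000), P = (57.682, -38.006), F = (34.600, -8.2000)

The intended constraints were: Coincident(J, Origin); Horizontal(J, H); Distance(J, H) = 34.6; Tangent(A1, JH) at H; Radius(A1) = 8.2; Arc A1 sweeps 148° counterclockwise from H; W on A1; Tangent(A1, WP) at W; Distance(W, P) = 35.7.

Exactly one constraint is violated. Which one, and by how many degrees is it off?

Tangent(A1, WP) at W — off by 7.80°.

J = (0.00, 0.00) ✓; J.y = 0.00, H.y = 0.00 ✓; |JH| = 34.60 ✓; ∠(FH, HJ) = 90.00° ✓; |FH| = 8.200 ✓; bearing(F→W) − bearing(F→H) = 148.0° ✓; |FW| = 8.200 ✓; ∠(FW, WP) = 97.80° ✗; |WP| = 35.70 ✓.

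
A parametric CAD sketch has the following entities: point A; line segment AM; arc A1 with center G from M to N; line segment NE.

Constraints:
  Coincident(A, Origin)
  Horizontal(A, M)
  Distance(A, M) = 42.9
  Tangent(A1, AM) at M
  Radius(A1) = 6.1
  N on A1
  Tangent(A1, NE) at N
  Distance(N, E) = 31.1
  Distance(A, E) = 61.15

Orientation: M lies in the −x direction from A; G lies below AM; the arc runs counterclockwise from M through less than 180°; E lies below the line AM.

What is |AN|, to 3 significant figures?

49.4

Checks: |GN| = 6.100 ✓; ∠(GN, NE) = 90.00° ✓; |NE| = 31.10 ✓; |AE| = 61.15 ✓.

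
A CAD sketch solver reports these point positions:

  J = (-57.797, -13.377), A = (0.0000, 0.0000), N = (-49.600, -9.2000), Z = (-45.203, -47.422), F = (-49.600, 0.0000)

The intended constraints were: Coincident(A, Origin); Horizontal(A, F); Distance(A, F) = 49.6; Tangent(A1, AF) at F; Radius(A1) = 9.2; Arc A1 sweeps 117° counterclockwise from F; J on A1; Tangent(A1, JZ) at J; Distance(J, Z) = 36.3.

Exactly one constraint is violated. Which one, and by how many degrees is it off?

Tangent(A1, JZ) at J — off by 6.70°.

A = (0.00, 0.00) ✓; A.y = 0.00, F.y = 0.00 ✓; |AF| = 49.60 ✓; ∠(NF, FA) = 90.00° ✓; |NF| = 9.200 ✓; bearing(N→J) − bearing(N→F) = 117.0° ✓; |NJ| = 9.200 ✓; ∠(NJ, JZ) = 96.70° ✗; |JZ| = 36.30 ✓.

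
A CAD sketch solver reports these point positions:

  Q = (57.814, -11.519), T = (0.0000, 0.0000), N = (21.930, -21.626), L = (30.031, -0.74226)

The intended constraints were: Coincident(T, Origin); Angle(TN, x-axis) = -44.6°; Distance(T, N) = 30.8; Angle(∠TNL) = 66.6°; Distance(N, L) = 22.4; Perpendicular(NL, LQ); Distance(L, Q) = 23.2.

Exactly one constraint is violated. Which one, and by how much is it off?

Distance(L, Q) = 23.2 — off by 6.60.

T = (0.00, 0.00) ✓; TN at -44.60° ✓; |TN| = 30.80 ✓; ∠TNL = 66.60° ✓; |NL| = 22.40 ✓; ∠(NL, LQ) = 90.00° ✓; |LQ| = 29.80 ✗.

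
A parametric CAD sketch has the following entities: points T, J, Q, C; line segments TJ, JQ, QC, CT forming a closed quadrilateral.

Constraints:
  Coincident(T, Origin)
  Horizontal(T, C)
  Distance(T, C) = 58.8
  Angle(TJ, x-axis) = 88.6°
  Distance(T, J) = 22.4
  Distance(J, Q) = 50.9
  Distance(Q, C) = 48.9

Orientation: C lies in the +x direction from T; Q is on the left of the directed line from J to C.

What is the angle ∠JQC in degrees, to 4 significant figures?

77.39°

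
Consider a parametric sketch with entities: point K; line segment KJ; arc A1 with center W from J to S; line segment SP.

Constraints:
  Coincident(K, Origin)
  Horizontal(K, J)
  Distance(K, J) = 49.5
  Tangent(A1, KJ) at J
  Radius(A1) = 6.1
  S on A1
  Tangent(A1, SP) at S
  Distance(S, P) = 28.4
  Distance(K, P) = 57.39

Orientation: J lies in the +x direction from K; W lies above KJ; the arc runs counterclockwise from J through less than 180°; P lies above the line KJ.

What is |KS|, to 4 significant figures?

55.84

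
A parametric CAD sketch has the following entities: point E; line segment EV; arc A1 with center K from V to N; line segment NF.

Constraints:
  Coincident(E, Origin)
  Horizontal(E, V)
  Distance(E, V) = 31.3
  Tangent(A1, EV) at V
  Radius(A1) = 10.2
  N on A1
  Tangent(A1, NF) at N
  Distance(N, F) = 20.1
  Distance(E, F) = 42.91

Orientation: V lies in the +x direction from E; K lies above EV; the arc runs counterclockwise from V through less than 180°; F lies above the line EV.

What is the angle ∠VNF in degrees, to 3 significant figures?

117°

E is at the origin; EV is horizontal with |EV| = 31.3 and V on the +x side, so V = (31.3, 0.00). Tangency of A1 to EV means the radius KV is perpendicular to EV, so K = V + (0, 10.2) = (31.3, 10.2). Since KN ⟂ NF (tangency), |KF| = √(10.2² + 20.1²) = 22.5 regardless of where N sits on A1. So F lies on both circle(E, 42.91) and circle(K, 22.5); the above-EV intersection is F = (28.0, 32.5). N is the foot of the tangent from F: N = (39.6, 16.1).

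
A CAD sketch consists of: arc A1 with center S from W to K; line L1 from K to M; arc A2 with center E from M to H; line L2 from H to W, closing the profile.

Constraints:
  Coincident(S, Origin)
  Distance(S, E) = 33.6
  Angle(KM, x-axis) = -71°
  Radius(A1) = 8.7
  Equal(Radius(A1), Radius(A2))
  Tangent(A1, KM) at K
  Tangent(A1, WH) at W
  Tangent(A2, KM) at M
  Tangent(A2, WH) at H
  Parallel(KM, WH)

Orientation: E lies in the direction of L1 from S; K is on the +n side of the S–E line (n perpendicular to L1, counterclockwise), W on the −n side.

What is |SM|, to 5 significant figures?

34.708

The slot axis is L1's direction at -71.0°, so u = (cos -71.0°, sin -71.0°) = (0.32557, -0.94552) and n = (−sin -71.0°, cos -71.0°) = (0.94552, 0.32557). S is at the origin and E lies 33.6 along u from S, so E = 33.6·u = (10.939, -31.769). Tangency of A1 to both parallel lines with radius 8.7 puts K and W at S ± 8.7·n: K = (8.2260, 2.8324), W = (-8.2260, -2.8324). Equal radii place M and H the same way about E: M = E + 8.7·n = (19.165, -28.937), H = E − 8.7·n = (2.7131, -34.602). Then |SM| = |M − S| = 34.708.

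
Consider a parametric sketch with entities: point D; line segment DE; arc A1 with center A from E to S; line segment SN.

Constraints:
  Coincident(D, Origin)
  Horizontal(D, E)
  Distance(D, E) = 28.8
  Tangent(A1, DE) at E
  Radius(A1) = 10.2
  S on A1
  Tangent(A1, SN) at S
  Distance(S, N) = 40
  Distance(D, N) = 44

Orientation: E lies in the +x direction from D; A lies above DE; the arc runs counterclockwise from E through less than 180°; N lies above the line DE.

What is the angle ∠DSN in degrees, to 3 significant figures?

67.0°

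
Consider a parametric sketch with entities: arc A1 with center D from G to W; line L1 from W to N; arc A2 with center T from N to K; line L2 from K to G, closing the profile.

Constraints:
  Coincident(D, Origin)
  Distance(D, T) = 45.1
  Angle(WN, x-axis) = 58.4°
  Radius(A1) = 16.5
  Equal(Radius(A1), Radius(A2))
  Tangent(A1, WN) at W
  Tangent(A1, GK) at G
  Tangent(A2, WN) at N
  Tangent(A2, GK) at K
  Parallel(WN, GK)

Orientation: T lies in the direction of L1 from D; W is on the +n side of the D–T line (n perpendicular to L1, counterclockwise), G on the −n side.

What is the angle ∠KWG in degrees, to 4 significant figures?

53.81°

The slot axis is L1's direction at 58.4°, so u = (cos 58.4°, sin 58.4°) = (0.5240, 0.8517) and n = (−sin 58.4°, cos 58.4°) = (-0.8517, 0.5240). D is at the origin and T lies 45.1 along u from D, so T = 45.1·u = (23.63, 38.41). Tangency of A1 to both parallel lines with radius 16.5 puts W and G at D ± 16.5·n: W = (-14.05, 8.646), G = (14.05, -8.646). Equal radii place N and K the same way about T: N = T + 16.5·n = (9.578, 47.06), K = T − 16.5·n = (37.69, 29.77). Then cos ∠KWG = WK·WG / (|WK||WG|), giving 53.81°.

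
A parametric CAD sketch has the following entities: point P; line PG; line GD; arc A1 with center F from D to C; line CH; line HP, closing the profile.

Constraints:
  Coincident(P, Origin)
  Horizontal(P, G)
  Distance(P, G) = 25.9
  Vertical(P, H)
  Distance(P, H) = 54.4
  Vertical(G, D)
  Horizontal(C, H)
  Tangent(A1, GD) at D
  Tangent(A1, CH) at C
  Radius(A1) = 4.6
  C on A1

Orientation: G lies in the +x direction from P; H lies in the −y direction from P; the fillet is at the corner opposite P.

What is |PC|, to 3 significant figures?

58.4

P is at the origin; PG is horizontal with |PG| = 25.9 and G on the +x side, so G = (25.9, 0.00). P and H share the same x with |PH| = 54.4 and H on the −y side, so H = (0.00, -54.4). The virtual corner opposite P is at (25.9, -54.4). The tangent condition forces FD to be normal to GD and A1 meets CH tangentially, so FC is at right angles to CH, with radius 4.6, so the center F sits 4.6 in from both sides at F = (21.3, -49.8). That places the tangent points at D = (25.9, -49.8) on GD and C = (21.3, -54.4) on CH. Then |PC| = |C − P| = 58.4.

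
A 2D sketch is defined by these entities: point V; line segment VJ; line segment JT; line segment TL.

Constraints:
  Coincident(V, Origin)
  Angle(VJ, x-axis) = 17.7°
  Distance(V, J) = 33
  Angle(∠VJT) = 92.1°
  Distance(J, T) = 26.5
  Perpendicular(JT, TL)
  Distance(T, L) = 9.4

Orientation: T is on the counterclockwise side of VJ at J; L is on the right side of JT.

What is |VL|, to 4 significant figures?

50.63

V is at the origin; VJ runs at 17.7° with length 33.0, so J = 33.0·(cos 17.7°, sin 17.7°) = (31.44, 10.03). ∠VJT = 92.1°, so JT runs at 17.7° + (180° − 92.1°) = 105.6° from the x-axis; with |JT| = 26.5, T = J + 26.5·(cos 105.6°, sin 105.6°) = (24.31, 35.56). The perpendicularity gives TL at right angles to JT; with |TL| = 9.4 on the right of JT, L = T + 9.4·(0.9632, 0.2689) = (33.37, 38.08). Then |VL| = |L − V| = 50.63.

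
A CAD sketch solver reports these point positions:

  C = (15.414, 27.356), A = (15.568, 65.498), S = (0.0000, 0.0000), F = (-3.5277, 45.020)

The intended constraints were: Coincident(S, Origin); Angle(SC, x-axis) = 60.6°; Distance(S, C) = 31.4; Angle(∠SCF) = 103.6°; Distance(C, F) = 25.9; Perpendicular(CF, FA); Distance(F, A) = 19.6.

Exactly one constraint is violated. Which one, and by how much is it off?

Distance(F, A) = 19.6 — off by 8.40.

S = (0.00, 0.00) ✓; SC at 60.60° ✓; |SC| = 31.40 ✓; ∠SCF = 103.6° ✓; |CF| = 25.90 ✓; ∠(CF, FA) = 90.00° ✓; |FA| = 28.00 ✗.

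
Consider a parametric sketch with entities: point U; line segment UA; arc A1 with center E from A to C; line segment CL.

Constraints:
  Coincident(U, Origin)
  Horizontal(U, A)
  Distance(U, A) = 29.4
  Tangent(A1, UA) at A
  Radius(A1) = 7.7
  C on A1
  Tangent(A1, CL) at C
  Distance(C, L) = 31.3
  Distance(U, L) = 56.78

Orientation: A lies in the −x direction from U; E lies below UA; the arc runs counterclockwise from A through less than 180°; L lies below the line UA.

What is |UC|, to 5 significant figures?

37.452

U is at the origin; U and A share the same y with |UA| = 29.4 and A on the −x side, so A = (-29.400, 0.0000). Tangency of A1 to UA means the radius EA is perpendicular to UA, so E = A + (0, -7.7) = (-29.400, -7.7000). Since EC ⟂ CL (tangency), |EL| = √(7.7² + 31.3²) = 32.233 regardless of where C sits on A1. So L lies on both circle(U, 56.78) and circle(E, 32.233); the below-UA intersection is L = (-43.225, -36.818). C is the foot of the tangent from L: C = (-36.943, -6.1546).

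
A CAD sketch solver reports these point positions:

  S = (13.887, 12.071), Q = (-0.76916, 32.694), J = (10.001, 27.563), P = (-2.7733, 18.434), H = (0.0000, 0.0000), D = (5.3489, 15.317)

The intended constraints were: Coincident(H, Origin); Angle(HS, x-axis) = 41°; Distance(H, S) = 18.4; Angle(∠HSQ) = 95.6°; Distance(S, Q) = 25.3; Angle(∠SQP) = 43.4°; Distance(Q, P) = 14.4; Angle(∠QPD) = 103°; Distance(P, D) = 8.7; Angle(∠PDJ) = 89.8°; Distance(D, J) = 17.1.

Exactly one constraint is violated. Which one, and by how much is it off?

Distance(D, J) = 17.1 — off by 4.00.

H = (0.00, 0.00) ✓; HS at 41.00° ✓; |HS| = 18.40 ✓; ∠HSQ = 95.60° ✓; |SQ| = 25.30 ✓; ∠SQP = 43.40° ✓; |QP| = 14.40 ✓; ∠QPD = 103.0° ✓; |PD| = 8.700 ✓; ∠PDJ = 89.81° ✓; |DJ| = 13.10 ✗.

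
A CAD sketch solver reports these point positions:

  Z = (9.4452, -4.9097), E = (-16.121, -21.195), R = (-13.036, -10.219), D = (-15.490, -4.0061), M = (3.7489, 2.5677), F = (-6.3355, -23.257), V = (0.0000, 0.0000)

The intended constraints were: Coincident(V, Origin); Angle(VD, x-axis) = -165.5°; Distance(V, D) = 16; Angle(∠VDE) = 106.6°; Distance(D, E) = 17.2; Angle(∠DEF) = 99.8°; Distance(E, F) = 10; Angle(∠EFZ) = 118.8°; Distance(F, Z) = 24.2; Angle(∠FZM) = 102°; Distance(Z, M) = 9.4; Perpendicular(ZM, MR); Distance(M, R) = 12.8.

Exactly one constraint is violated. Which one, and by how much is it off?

Distance(M, R) = 12.8 — off by 8.30.

V = (0.00, 0.00) ✓; VD at -165.5° ✓; |VD| = 16.00 ✓; ∠VDE = 106.6° ✓; |DE| = 17.20 ✓; ∠DEF = 99.80° ✓; |EF| = 10.00 ✓; ∠EFZ = 118.8° ✓; |FZ| = 24.20 ✓; ∠FZM = 102.0° ✓; |ZM| = 9.400 ✓; ∠(ZM, MR) = 90.00° ✓; |MR| = 21.10 ✗.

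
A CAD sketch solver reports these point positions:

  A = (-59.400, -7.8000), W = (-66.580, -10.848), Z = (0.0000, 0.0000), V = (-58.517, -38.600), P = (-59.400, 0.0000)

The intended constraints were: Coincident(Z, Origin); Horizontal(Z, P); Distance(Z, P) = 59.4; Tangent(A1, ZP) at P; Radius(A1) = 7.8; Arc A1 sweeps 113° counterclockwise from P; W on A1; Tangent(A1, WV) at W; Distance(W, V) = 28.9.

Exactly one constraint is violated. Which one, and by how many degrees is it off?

Tangent(A1, WV) at W — off by 6.80°.

Z = (0.00, 0.00) ✓; Z.y = 0.00, P.y = 0.00 ✓; |ZP| = 59.40 ✓; ∠(AP, PZ) = 90.00° ✓; |AP| = 7.800 ✓; bearing(A→W) − bearing(A→P) = 113.0° ✓; |AW| = 7.800 ✓; ∠(AW, WV) = 96.80° ✗; |WV| = 28.90 ✓.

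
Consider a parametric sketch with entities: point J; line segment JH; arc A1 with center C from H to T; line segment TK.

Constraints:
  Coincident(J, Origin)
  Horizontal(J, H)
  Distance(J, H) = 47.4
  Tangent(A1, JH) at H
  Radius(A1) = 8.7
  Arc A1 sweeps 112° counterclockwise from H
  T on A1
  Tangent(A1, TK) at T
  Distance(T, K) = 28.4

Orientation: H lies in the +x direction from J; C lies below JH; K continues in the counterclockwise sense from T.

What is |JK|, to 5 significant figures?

62.956

On A1, H sits at bearing 90° from C; a 112° counterclockwise sweep puts T at bearing 202°, so T = C + 8.7·(cos 202°, sin 202°) = (39.334, -11.959). Tangency of A1 to TK means the radius CT is perpendicular to TK, so TK runs along (−sin 202°, cos 202°); with |TK| = 28.4, K = (49.972, -38.291). Then |JK| = |K − J| = 62.956.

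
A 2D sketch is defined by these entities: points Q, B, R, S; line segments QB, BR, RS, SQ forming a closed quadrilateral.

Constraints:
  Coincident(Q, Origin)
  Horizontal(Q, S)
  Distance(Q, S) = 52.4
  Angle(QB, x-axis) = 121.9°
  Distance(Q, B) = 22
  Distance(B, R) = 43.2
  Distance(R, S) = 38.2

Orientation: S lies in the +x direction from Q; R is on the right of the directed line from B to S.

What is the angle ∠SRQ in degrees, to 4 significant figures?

119.2°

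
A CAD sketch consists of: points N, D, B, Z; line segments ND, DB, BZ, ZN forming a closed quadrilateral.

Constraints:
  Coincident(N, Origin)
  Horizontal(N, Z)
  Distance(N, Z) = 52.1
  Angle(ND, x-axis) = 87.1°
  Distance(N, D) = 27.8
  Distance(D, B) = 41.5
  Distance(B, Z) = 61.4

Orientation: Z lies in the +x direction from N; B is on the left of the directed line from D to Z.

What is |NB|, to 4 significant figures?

65.00

Checks: |DB| = 41.50 ✓; |BZ| = 61.40 ✓.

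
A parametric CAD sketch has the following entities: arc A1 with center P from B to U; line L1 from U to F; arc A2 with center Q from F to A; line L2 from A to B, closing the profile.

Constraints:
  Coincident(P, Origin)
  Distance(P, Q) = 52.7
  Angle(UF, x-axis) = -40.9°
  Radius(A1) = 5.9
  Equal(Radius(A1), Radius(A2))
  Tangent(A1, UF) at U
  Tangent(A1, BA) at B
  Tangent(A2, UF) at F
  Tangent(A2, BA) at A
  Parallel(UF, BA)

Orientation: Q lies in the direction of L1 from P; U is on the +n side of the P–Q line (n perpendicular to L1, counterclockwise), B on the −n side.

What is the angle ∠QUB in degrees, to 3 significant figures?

83.6°

The slot axis is L1's direction at -40.9°, so u = (cos -40.9°, sin -40.9°) = (0.756, -0.655) and n = (−sin -40.9°, cos -40.9°) = (0.655, 0.756). P is at the origin and Q lies 52.7 along u from P, so Q = 52.7·u = (39.8, -34.5). Tangency of A1 to both parallel lines with radius 5.9 puts U and B at P ± 5.9·n: U = (3.86, 4.46), B = (-3.86, -4.46). Then cos ∠QUB = UQ·UB / (|UQ||UB|), giving 83.6°.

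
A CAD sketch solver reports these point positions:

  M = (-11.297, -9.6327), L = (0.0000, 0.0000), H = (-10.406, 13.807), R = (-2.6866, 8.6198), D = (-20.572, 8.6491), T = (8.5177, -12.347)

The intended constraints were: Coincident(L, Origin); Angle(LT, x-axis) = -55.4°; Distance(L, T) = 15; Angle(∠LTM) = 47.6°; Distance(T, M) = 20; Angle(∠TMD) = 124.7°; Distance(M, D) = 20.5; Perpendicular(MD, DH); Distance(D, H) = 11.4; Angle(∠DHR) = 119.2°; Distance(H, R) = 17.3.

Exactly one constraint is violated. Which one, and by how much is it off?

Distance(H, R) = 17.3 — off by 8.00.

L = (0.00, 0.00) ✓; LT at -55.40° ✓; |LT| = 15.00 ✓; ∠LTM = 47.60° ✓; |TM| = 20.00 ✓; ∠TMD = 124.7° ✓; |MD| = 20.50 ✓; ∠(MD, DH) = 90.00° ✓; |DH| = 11.40 ✓; ∠DHR = 119.2° ✓; |HR| = 9.300 ✗.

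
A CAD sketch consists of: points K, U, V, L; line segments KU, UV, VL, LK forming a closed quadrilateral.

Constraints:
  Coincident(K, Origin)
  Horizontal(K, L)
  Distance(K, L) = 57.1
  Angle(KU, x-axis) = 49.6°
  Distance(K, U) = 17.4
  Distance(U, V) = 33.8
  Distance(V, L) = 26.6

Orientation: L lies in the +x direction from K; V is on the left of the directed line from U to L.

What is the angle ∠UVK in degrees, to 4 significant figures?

11.05°

K is at the origin; KL is horizontal with |KL| = 57.1 and L in +x, so L = (57.1, 0). KU runs at 49.6° with |KU| = 17.4, so U = (11.28, 13.25). V is determined by |UV| = 33.8 and |VL| = 26.6 together: it lies at the intersection of circle(U, 33.8) and circle(L, 26.6). With |UL| = 47.70, the foot of the radical line on UL is 28.41 from U and the perpendicular offset is √(33.8² − 28.41²) = 18.31. Taking the left-of-UL solution: V = (43.66, 22.95).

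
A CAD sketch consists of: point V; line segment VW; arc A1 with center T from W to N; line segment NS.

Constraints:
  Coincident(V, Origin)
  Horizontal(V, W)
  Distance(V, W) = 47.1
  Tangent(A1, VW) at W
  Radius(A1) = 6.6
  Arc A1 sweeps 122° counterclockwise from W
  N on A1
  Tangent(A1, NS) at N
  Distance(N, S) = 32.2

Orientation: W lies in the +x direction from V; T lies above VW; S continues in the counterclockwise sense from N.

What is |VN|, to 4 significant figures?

53.66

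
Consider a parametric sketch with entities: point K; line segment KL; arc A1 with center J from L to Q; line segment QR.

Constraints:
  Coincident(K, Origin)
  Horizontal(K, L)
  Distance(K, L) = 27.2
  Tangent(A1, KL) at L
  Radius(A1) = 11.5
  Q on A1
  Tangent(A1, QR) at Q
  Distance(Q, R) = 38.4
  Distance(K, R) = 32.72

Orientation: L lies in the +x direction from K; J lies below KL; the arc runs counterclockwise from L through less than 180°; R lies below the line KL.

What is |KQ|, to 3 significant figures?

19.1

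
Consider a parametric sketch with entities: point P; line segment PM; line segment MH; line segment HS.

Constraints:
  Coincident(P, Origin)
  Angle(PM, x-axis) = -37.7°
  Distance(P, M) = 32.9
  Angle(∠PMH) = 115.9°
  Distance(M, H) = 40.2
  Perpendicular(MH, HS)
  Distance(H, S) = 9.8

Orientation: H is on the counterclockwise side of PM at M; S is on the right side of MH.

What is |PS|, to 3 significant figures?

67.3

P is at the origin; PM runs at -37.7° with length 32.9, so M = 32.9·(cos -37.7°, sin -37.7°) = (26.0, -20.1). ∠PMH = 115.9°, so MH runs at -37.7° + (180° − 115.9°) = 26.4° from the x-axis; with |MH| = 40.2, H = M + 40.2·(cos 26.4°, sin 26.4°) = (62.0, -2.24). MH ⟂ HS; with |HS| = 9.8 on the right of MH, S = H + 9.8·(0.445, -0.896) = (66.4, -11.0). Then |PS| = |S − P| = 67.3.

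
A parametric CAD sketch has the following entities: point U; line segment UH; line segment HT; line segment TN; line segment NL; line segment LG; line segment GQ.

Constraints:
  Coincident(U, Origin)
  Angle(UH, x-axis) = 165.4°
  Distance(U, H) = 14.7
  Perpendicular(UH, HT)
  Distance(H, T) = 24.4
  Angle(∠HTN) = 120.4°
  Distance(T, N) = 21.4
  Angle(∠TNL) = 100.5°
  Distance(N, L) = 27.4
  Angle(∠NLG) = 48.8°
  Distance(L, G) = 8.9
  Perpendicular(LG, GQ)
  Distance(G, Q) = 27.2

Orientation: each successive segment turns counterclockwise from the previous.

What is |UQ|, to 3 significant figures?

43.7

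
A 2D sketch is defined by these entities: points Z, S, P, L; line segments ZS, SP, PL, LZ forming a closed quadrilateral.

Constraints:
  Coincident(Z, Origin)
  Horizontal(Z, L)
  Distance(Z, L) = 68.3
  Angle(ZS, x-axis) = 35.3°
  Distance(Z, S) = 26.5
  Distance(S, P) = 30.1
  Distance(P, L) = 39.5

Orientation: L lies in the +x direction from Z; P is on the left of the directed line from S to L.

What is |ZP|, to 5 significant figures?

56.600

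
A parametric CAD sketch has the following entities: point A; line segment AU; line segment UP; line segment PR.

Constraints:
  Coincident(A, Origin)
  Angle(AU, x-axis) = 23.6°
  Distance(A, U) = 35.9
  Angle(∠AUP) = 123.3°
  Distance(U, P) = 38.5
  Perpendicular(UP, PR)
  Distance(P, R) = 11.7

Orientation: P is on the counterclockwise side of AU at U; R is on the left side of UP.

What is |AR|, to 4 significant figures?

61.02

∠AUP = 123.3°, so UP runs at 23.6° + (180° − 123.3°) = 80.30° from the x-axis; with |UP| = 38.5, P = U + 38.5·(cos 80.30°, sin 80.30°) = (39.38, 52.32). UP is perpendicular to PR; with |PR| = 11.7 on the left of UP, R = P + 11.7·(-0.9857, 0.1685) = (27.85, 54.29). Then |AR| = |R − A| = 61.02.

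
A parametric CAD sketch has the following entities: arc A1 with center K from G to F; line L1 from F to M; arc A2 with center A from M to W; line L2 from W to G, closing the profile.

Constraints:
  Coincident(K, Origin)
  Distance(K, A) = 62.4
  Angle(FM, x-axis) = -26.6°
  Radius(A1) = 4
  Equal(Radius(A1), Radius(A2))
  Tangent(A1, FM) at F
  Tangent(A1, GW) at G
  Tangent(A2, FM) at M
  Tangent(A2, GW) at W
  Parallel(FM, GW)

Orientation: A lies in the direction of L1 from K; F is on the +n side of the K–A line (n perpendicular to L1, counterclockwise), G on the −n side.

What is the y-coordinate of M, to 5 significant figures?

-24.364

Tangency of A1 to both parallel lines with radius 4.0 puts F and G at K ± 4.0·n: F = (1.7910, 3.5766), G = (-1.7910, -3.5766). Equal radii place M and W the same way about A: M = A + 4.0·n = (57.586, -24.364), W = A − 4.0·n = (54.004, -31.517). So M.y = -24.364.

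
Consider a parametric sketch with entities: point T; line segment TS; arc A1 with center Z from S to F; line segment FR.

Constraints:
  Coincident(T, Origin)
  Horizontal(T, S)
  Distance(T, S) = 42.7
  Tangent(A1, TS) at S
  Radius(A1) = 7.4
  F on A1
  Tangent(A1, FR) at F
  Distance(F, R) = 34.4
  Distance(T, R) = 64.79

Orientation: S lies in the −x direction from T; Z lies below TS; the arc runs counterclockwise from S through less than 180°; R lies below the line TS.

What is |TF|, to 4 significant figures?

50.66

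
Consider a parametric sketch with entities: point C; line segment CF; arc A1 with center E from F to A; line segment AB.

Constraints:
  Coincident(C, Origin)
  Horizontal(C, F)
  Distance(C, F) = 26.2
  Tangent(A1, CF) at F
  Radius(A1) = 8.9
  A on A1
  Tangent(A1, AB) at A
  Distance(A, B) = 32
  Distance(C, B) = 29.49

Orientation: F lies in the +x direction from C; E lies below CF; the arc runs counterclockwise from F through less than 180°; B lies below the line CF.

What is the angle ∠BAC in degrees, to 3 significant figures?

64.7°

C is at the origin; C and F share the same y with |CF| = 26.2 and F on the +x side, so F = (26.2, 0.00). Tangency of A1 to CF means the radius EF is perpendicular to CF, so E = F + (0, -8.9) = (26.2, -8.90). Since EA ⟂ AB (tangency), |EB| = √(8.9² + 32.0²) = 33.2 regardless of where A sits on A1. So B lies on both circle(C, 29.49) and circle(E, 33.2); the below-CF intersection is B = (0.137, -29.5). A is the foot of the tangent from B: A = (19.0, -3.65).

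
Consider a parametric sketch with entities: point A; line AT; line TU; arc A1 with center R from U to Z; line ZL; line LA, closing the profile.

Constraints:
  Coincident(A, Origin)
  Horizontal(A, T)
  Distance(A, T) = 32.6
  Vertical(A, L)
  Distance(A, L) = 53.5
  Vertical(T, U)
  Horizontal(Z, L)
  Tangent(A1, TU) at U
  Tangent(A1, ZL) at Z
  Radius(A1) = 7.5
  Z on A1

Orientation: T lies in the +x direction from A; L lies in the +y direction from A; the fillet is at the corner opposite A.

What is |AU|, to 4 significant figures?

56.38

A is at the origin; AT is horizontal with |AT| = 32.6 and T on the +x side, so T = (32.60, 0.000). AL is vertical with |AL| = 53.5 and L on the +y side, so L = (0.000, 53.50). The virtual corner opposite A is at (32.60, 53.50). Since A1 is tangent to TU there, RU ⟂ TU and since A1 is tangent to ZL there, RZ ⟂ ZL, with radius 7.5, so the center R sits 7.5 in from both sides at R = (25.10, 46.00). That places the tangent points at U = (32.60, 46.00) on TU and Z = (25.10, 53.50) on ZL. Then |AU| = |U − A| = 56.38.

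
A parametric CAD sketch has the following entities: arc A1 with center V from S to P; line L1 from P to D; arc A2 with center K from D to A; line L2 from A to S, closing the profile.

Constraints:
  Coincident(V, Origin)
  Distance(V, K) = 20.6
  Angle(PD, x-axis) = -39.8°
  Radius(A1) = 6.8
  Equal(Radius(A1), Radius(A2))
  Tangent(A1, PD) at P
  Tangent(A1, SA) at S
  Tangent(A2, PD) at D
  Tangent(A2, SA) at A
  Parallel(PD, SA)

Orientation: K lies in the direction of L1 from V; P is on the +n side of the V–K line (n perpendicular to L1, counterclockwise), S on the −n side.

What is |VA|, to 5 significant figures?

21.693

The slot axis is L1's direction at -39.8°, so u = (cos -39.8°, sin -39.8°) = (0.76828, -0.64011) and n = (−sin -39.8°, cos -39.8°) = (0.64011, 0.76828). V is at the origin and K lies 20.6 along u from V, so K = 20.6·u = (15.827, -13.186). Tangency of A1 to both parallel lines with radius 6.8 puts P and S at V ± 6.8·n: P = (4.3527, 5.2243), S = (-4.3527, -5.2243). Equal radii place D and A the same way about K: D = K + 6.8·n = (20.179, -7.9619), A = K − 6.8·n = (11.474, -18.411). Then |VA| = |A − V| = 21.693.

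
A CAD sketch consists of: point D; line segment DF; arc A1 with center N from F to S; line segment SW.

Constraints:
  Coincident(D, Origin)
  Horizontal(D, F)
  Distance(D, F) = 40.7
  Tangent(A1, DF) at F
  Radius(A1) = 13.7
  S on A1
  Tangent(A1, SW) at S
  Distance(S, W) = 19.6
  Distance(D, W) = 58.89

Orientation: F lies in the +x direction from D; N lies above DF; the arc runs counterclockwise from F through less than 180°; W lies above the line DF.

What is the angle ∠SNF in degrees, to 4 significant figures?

112.7°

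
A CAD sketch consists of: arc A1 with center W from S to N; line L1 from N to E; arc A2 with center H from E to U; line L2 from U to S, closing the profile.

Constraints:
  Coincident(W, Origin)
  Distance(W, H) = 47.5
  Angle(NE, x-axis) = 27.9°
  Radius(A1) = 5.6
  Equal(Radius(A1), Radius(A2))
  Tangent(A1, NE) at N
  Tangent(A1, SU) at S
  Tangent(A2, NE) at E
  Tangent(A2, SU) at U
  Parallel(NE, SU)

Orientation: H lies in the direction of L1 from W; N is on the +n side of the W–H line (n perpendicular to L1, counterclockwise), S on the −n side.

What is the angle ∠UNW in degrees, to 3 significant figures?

76.7°

The slot axis is L1's direction at 27.9°, so u = (cos 27.9°, sin 27.9°) = (0.884, 0.468) and n = (−sin 27.9°, cos 27.9°) = (-0.468, 0.884). W is at the origin and H lies 47.5 along u from W, so H = 47.5·u = (42.0, 22.2). Tangency of A1 to both parallel lines with radius 5.6 puts N and S at W ± 5.6·n: N = (-2.62, 4.95), S = (2.62, -4.95). Equal radii place E and U the same way about H: E = H + 5.6·n = (39.4, 27.2), U = H − 5.6·n = (44.6, 17.3). Then cos ∠UNW = NU·NW / (|NU||NW|), giving 76.7°.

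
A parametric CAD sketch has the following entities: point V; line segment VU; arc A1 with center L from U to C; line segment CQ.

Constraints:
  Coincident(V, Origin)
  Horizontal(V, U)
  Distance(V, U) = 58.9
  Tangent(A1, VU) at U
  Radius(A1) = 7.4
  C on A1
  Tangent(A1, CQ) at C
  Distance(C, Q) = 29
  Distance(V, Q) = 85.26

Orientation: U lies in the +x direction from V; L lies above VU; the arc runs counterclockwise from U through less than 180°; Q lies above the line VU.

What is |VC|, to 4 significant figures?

65.28

V is at the origin; V and U share the same y with |VU| = 58.9 and U on the +x side, so U = (58.90, 0.000). Tangency of A1 to VU means the radius LU is perpendicular to VU, so L = U + (0, 7.4) = (58.90, 7.400). Since LC ⟂ CQ (tangency), |LQ| = √(7.4² + 29.0²) = 29.93 regardless of where C sits on A1. So Q lies on both circle(V, 85.26) and circle(L, 29.93); the above-VU intersection is Q = (80.48, 28.13). C is the foot of the tangent from Q: C = (65.19, 3.496).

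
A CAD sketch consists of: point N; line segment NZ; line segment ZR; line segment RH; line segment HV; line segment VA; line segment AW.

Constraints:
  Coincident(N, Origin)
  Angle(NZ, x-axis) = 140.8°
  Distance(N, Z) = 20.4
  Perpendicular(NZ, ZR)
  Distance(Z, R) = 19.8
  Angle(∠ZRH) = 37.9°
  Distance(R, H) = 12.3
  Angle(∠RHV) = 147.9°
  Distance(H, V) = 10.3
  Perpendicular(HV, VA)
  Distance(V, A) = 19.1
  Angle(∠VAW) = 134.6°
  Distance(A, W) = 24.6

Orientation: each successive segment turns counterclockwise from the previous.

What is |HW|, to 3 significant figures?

37.1

HV is perpendicular to VA, so VA runs at 135°; with |VA| = 19.1, A = (-22.6, 21.1). ∠VAW = 134.6° gives AW at -180° from the x-axis; with |AW| = 24.6, W = (-47.2, 20.9). Then |HW| = |W − H| = 37.1.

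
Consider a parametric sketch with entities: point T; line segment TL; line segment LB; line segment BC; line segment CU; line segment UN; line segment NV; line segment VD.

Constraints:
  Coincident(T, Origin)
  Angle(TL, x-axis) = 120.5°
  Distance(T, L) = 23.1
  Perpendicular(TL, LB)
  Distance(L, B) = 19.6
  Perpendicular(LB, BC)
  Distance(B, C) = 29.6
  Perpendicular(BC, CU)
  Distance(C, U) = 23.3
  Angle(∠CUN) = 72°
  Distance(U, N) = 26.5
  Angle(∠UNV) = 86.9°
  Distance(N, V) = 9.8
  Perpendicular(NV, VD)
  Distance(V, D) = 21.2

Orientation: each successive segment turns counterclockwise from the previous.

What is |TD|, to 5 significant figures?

7.5626

T is at the origin; TL runs at 120.5° with length 23.1, so L = (-11.724, 19.904). TL is perpendicular to LB, so LB runs at -149.50°; with |LB| = 19.6, B = (-28.612, 9.9559). LB ⟂ BC, so BC runs at -59.500°; with |BC| = 29.6, C = (-13.589, -15.548). BC is perpendicular to CU, so CU runs at 30.500°; with |CU| = 23.3, U = (6.4870, -3.7227). ∠CUN = 72.0° gives UN at 138.50° from the x-axis; with |UN| = 26.5, N = (-13.360, 13.837). ∠UNV = 86.9° gives NV at -128.40° from the x-axis; with |NV| = 9.8, V = (-19.448, 6.1565). The perpendicularity gives VD at right angles to NV, so VD runs at -38.400°; with |VD| = 21.2, D = (-2.8332, -7.0118). Then |TD| = |D − T| = 7.5626.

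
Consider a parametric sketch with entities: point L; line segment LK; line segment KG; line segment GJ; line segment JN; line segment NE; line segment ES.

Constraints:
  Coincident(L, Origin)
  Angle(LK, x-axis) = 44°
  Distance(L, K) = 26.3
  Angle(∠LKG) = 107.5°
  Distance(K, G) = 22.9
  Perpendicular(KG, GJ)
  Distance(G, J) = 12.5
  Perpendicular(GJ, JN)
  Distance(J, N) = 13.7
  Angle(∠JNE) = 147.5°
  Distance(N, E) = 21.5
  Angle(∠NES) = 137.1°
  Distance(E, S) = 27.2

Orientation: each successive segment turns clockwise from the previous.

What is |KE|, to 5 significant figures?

8.9831

The perpendicularity gives JN at right angles to GJ, so JN runs at 151.50°; with |JN| = 13.7, N = (21.039, 2.8944). ∠JNE = 147.5° gives NE at 119.00° from the x-axis; with |NE| = 21.5, E = (10.616, 21.699). Then |KE| = |E − K| = 8.9831.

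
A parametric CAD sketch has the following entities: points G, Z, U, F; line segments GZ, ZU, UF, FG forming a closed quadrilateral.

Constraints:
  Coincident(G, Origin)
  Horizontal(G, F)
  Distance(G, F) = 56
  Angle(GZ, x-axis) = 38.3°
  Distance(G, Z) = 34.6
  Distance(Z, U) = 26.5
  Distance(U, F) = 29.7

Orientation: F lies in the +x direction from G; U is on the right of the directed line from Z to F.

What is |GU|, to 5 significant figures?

27.206

G is at the origin; G and F share the same y with |GF| = 56.0 and F in +x, so F = (56.0, 0). GZ runs at 38.3° with |GZ| = 34.6, so Z = (27.153, 21.444). U is determined by |ZU| = 26.5 and |UF| = 29.7 together: it lies at the intersection of circle(Z, 26.5) and circle(F, 29.7). With |ZF| = 35.944, the foot of the radical line on ZF is 15.471 from Z and the perpendicular offset is √(26.5² − 15.471²) = 21.515. Taking the right-of-ZF solution: U = (26.733, -5.0523).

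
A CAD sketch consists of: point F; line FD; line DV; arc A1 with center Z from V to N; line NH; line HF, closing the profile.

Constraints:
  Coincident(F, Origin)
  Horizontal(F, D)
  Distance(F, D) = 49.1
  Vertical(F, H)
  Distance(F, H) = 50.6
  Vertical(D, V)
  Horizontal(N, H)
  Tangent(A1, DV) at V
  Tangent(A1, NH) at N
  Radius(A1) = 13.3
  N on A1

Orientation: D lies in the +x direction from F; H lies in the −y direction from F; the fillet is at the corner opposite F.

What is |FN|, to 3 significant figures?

62.0

The virtual corner opposite F is at (49.1, -50.6). A1 meets DV tangentially, so ZV is at right angles to DV and the tangent condition forces ZN to be normal to NH, with radius 13.3, so the center Z sits 13.3 in from both sides at Z = (35.8, -37.3). That places the tangent points at V = (49.1, -37.3) on DV and N = (35.8, -50.6) on NH. Then |FN| = |N − F| = 62.0.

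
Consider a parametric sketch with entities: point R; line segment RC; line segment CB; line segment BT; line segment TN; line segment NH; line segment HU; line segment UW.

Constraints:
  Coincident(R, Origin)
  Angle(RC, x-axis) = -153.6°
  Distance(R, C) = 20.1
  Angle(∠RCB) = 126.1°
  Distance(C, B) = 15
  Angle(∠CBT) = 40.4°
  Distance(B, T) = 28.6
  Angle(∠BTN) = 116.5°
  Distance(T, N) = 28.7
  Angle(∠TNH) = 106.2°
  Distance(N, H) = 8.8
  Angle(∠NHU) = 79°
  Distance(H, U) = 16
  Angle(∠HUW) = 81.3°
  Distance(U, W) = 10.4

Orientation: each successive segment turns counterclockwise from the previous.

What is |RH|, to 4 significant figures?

26.92

∠BTN = 116.5° gives TN at 103.4° from the x-axis; with |TN| = 28.7, N = (-5.241, 22.54). ∠TNH = 106.2° gives NH at 177.2° from the x-axis; with |NH| = 8.8, H = (-14.03, 22.97). Then |RH| = |H − R| = 26.92.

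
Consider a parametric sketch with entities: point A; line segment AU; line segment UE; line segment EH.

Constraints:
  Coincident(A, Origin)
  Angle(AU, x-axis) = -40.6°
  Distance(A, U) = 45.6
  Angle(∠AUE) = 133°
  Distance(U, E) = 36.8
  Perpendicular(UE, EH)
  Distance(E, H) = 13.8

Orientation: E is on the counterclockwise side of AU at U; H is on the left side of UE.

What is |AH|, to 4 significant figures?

70.66

∠AUE = 133.0°, so UE runs at -40.6° + (180° − 133.0°) = 6.400° from the x-axis; with |UE| = 36.8, E = U + 36.8·(cos 6.400°, sin 6.400°) = (71.19, -25.57). UE is perpendicular to EH; with |EH| = 13.8 on the left of UE, H = E + 13.8·(-0.1115, 0.9938) = (69.66, -11.86). Then |AH| = |H − A| = 70.66.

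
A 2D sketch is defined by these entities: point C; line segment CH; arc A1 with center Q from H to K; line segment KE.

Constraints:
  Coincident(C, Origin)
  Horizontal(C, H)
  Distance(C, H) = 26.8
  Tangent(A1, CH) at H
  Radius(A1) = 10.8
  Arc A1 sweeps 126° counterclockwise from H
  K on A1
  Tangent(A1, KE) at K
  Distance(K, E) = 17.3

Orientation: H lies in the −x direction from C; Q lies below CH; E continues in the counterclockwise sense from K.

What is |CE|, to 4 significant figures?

40.17

C is at the origin; C and H share the same y with |CH| = 26.8 and H on the −x side, so H = (-26.80, 0.000). A1 meets CH tangentially, so QH is at right angles to CH, so Q = H + (0, -10.8) = (-26.80, -10.80). On A1, H sits at bearing 90° from Q; a 126° counterclockwise sweep puts K at bearing 216°, so K = Q + 10.8·(cos 216°, sin 216°) = (-35.54, -17.15). Since A1 is tangent to KE there, QK ⟂ KE, so KE runs along (−sin 216°, cos 216°); with |KE| = 17.3, E = (-25.37, -31.14). Then |CE| = |E − C| = 40.17.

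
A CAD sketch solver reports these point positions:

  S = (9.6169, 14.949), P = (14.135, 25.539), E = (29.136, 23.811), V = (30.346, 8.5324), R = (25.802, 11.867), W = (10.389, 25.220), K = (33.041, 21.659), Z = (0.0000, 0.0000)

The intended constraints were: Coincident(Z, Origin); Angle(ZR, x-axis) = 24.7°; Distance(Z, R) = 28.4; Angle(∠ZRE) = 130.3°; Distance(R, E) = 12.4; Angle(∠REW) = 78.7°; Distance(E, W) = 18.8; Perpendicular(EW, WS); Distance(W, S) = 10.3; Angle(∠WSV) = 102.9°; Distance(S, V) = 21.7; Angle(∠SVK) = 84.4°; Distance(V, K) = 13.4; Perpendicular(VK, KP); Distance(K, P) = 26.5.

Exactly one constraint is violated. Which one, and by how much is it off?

Distance(K, P) = 26.5 — off by 7.20.

Z = (0.00, 0.00) ✓; ZR at 24.70° ✓; |ZR| = 28.40 ✓; ∠ZRE = 130.3° ✓; |RE| = 12.40 ✓; ∠REW = 78.70° ✓; |EW| = 18.80 ✓; ∠(EW, WS) = 90.00° ✓; |WS| = 10.30 ✓; ∠WSV = 102.9° ✓; |SV| = 21.70 ✓; ∠SVK = 84.40° ✓; |VK| = 13.40 ✓; ∠(VK, KP) = 90.00° ✓; |KP| = 19.30 ✗.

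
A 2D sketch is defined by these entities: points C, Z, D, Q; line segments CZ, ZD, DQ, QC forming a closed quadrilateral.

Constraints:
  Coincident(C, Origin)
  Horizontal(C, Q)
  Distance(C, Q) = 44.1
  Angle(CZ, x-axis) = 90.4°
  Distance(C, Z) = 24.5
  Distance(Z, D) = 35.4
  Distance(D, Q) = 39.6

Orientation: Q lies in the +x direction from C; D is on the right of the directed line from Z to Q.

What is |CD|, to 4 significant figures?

11.93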